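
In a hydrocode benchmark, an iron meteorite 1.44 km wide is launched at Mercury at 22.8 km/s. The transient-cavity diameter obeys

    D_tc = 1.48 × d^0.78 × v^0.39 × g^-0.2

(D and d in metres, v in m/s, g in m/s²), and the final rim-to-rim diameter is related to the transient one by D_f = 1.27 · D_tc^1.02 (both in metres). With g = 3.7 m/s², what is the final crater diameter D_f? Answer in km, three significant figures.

In SI: d = 1440 m, v = 22800 m/s.
d^0.78 = 1440^0.78 = 290.8
v^0.39 = 22800^0.39 = 50.07
g^-0.2 = 3.7^-0.2 = 0.7698
D_tc = 1.48 × 290.8 × 50.07 × 0.7698 = 16590 m
D_f = 1.27 × (16590)^1.02 = 25589 m
     = 25.59 km

D_f ≈ 25.6 km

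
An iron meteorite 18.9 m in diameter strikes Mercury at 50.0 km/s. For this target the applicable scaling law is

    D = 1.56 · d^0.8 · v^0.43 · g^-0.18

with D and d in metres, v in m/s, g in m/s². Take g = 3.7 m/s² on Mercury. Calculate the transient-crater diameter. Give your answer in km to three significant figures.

D ≈ 1.36 km

In SI units: v = 50000 m/s.
d^0.8 = 18.9^0.8 = 10.50
v^0.43 = 50000^0.43 = 104.8
g^-0.18 = 3.7^-0.18 = 0.7902
D = 1.56 × 10.50 × 104.8 × 0.7902 = 1356 m
   = 1.356 km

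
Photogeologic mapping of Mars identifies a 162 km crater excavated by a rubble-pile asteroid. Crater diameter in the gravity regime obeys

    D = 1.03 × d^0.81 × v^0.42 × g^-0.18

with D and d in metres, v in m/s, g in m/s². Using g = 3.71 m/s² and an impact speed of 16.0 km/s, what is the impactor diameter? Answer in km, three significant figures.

d ≈ 23.0 km

Rearranging for d: d = [D / (1.03 · 16000^0.42 · 3.71^-0.18)]^(1/0.81).
D = 162000 m.
16000^0.42 = 58.31
3.71^-0.18 = 0.7898
Denominator = 1.03 × 58.31 × 0.7898 = 47.43
D / 47.43 = 162000 / 47.43 = 3416
d = 3416^(1/0.81) = 3416^1.2346 = 23040 m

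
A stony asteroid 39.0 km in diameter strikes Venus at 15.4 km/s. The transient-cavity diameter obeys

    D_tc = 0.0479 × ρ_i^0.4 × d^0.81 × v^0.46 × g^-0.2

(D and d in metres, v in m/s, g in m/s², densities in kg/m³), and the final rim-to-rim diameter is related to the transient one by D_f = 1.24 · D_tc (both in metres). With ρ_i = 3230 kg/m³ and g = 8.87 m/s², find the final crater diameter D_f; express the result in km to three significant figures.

D_f ≈ 429 km

In SI: d = 39000 m, v = 15400 m/s.
ρ_i^0.4 = 3230^0.4 = 25.33
d^0.81 = 39000^0.81 = 5233
v^0.46 = 15400^0.46 = 84.38
g^-0.2 = 8.87^-0.2 = 0.6463
D_tc = 0.0479 × 25.33 × 5233 × 84.38 × 0.6463 = 3.463 × 10^5 m
D_f = 1.24 × 3.463 × 10^5 = 4.294 × 10^5 m
     = 429.4 km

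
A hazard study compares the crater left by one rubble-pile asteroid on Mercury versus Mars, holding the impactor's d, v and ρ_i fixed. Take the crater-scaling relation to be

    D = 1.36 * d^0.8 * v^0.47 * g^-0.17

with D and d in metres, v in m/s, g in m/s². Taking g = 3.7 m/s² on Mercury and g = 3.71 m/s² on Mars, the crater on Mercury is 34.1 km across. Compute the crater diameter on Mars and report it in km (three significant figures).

D ≈ 34.1 km

All impactor-dependent factors cancel in the ratio, leaving D_Mars/D_Mercury = (g_Mars/g_Mercury)^-0.17.
(3.71/3.7)^-0.17 = 1.003^-0.17 = 0.9995
D_Mars = 0.9995 × 34.1 km = 34.1 km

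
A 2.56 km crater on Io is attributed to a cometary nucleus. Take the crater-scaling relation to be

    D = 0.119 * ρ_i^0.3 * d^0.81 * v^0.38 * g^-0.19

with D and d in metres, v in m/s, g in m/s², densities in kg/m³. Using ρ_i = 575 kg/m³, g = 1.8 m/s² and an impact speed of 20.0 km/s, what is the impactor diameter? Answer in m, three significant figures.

d ≈ 234 m

Rearranging for d: d = [D / (0.119 · 575^0.3 · 20000^0.38 · 1.8^-0.19)]^(1/0.81).
D = 2560 m.
575^0.3 = 6.728
20000^0.38 = 43.09
1.8^-0.19 = 0.8943
Denominator = 0.119 × 6.728 × 43.09 × 0.8943 = 30.85
D / 30.85 = 2560 / 30.85 = 82.98
d = 82.98^(1/0.81) = 82.98^1.2346 = 234.0 m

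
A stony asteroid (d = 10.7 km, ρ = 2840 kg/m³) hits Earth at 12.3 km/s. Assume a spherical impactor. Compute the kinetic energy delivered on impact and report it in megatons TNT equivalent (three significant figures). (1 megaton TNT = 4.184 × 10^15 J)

E ≈ 3.29 × 10^7 Mt TNT

d = 10700 m; v = 12300 m/s.
Mass m = (π/6) ρ d³ = (π/6) × 2840 × (10700)³ = 1.822 × 10^15 kg
E = ½ m v² = 0.5 × 1.822 × 10^15 × (12300)² = 1.378 × 10^23 J
   = 1.378 × 10^23 / 4.184×10^15 = 3.293 × 10^7 Mt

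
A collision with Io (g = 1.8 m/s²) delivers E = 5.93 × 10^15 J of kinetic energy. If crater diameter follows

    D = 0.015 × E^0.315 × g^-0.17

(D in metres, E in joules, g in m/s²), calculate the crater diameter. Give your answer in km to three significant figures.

E^0.315 = (5.93 × 10^15)^0.315 = 9.301 × 10^4
g^-0.17 = 1.8^-0.17 = 0.9049
D = 0.015 × 9.301 × 10^4 × 0.9049 = 1262 m
   = 1.262 km

D ≈ 1.26 km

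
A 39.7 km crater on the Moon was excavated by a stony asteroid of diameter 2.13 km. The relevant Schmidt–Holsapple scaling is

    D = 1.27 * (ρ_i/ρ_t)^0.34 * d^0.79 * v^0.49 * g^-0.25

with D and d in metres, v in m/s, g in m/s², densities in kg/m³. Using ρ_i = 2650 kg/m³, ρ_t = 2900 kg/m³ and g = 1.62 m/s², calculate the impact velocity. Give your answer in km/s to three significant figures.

Rearranging for v: v = [D / (1.27 · (2650/2900)^0.34 · 2130^0.79 · 1.62^-0.25)]^(1/0.49).
D = 39700 m.
(2650/2900)^0.34 = 0.9698
2130^0.79 = 426.0
1.62^-0.25 = 0.8864
Denominator = 1.27 × 0.9698 × 426.0 × 0.8864 = 465.1
D / 465.1 = 39700 / 465.1 = 85.36
v = 85.36^(1/0.49) = 85.36^2.0408 = 8736 m/s

v ≈ 8.74 km/s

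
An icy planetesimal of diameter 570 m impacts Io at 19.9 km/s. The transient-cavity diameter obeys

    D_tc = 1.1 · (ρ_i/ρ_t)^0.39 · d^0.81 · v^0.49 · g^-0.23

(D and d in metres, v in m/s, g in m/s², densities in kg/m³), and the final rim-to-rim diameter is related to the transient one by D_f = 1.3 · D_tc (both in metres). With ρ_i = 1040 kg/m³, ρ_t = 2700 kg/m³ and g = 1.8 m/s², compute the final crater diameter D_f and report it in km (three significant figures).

D_f ≈ 18.8 km

v = 19900 m/s.
(ρ_i/ρ_t)^0.39 = (1040/2700)^0.39 = 0.6893
d^0.81 = 570^0.81 = 170.7
v^0.49 = 19900^0.49 = 127.8
g^-0.23 = 1.8^-0.23 = 0.8735
D_tc = 1.1 × 0.6893 × 170.7 × 127.8 × 0.8735 = 14450 m
D_f = 1.3 × 14450 = 18785 m
     = 18.79 km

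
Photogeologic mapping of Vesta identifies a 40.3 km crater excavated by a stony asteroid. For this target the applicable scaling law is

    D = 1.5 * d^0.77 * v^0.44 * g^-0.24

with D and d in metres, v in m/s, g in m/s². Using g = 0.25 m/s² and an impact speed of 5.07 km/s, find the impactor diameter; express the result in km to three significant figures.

d ≈ 2.80 km

Rearranging for d: d = [D / (1.5 · 5070^0.44 · 0.25^-0.24)]^(1/0.77).
D = 40300 m.
5070^0.44 = 42.68
0.25^-0.24 = 1.395
Denominator = 1.5 × 42.68 × 1.395 = 89.31
D / 89.31 = 40300 / 89.31 = 451.2
d = 451.2^(1/0.77) = 451.2^1.2987 = 2800 m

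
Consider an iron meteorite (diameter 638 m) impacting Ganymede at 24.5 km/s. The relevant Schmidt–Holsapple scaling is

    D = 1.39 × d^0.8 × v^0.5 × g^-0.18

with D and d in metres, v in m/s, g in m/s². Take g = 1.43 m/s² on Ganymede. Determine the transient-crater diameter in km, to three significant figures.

D ≈ 35.8 km

In SI units: v = 24500 m/s.
d^0.8 = 638^0.8 = 175.3
v^0.5 = 24500^0.5 = 156.5
g^-0.18 = 1.43^-0.18 = 0.9376
D = 1.39 × 175.3 × 156.5 × 0.9376 = 35754 m
   = 35.75 km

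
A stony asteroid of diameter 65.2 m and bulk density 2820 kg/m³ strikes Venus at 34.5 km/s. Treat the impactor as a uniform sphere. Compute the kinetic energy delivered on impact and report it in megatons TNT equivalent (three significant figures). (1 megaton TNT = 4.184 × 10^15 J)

v = 34500 m/s.
Mass m = (π/6) ρ d³ = (π/6) × 2820 × (65.2)³ = 4.093 × 10^8 kg
E = ½ m v² = 0.5 × 4.093 × 10^8 × (34500)² = 2.436 × 10^17 J
   = 2.436 × 10^17 / 4.184×10^15 = 58.22 Mt

E ≈ 58.2 Mt TNT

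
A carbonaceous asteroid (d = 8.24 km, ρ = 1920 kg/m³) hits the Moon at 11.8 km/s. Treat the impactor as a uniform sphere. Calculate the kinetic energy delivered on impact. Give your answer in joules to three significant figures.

d = 8240 m; v = 11800 m/s.
Mass m = (π/6) ρ d³ = (π/6) × 1920 × (8240)³ = 5.624 × 10^14 kg
E = ½ m v² = 0.5 × 5.624 × 10^14 × (11800)² = 3.915 × 10^22 J

E ≈ 3.92 × 10^22 J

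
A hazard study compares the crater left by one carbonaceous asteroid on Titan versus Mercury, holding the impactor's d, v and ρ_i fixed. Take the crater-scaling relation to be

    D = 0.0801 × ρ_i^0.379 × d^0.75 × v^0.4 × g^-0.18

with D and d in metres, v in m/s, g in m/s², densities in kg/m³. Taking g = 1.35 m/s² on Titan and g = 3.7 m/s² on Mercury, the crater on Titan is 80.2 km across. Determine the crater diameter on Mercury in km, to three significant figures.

All impactor-dependent factors cancel in the ratio, leaving D_Mercury/D_Titan = (g_Mercury/g_Titan)^-0.18.
(3.7/1.35)^-0.18 = 2.741^-0.18 = 0.8340
D_Mercury = 0.8340 × 80.2 km = 66.9 km

D ≈ 66.9 km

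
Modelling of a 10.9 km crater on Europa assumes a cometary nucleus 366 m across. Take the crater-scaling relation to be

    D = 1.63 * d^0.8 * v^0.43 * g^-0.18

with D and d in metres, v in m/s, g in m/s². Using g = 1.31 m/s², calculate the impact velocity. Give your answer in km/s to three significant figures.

v ≈ 15.0 km/s

Rearranging for v: v = [D / (1.63 · 366^0.8 · 1.31^-0.18)]^(1/0.43).
D = 10900 m.
366^0.8 = 112.4
1.31^-0.18 = 0.9526
Denominator = 1.63 × 112.4 × 0.9526 = 174.5
D / 174.5 = 10900 / 174.5 = 62.46
v = 62.46^(1/0.43) = 62.46^2.3256 = 14992 m/s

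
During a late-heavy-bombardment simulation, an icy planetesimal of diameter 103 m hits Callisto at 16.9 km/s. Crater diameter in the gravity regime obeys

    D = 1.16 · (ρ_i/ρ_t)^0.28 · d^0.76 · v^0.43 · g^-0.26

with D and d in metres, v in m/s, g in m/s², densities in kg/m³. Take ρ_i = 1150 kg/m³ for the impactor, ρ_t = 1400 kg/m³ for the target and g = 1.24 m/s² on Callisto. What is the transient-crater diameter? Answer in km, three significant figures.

In SI units: v = 16900 m/s.
(ρ_i/ρ_t)^0.28 = (1150/1400)^0.28 = 0.9464
d^0.76 = 103^0.76 = 33.87
v^0.43 = 16900^0.43 = 65.76
g^-0.26 = 1.24^-0.26 = 0.9456
D = 1.16 × 0.9464 × 33.87 × 65.76 × 0.9456 = 2312 m
   = 2.312 km

D ≈ 2.31 km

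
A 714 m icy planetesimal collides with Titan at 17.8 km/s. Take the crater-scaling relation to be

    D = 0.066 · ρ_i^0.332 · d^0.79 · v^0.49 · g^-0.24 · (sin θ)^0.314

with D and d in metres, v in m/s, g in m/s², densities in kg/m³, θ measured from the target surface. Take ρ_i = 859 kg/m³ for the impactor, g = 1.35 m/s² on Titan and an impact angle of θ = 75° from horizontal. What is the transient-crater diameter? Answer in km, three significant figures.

D ≈ 12.4 km

In SI units: v = 17800 m/s.
ρ_i^0.332 = 859^0.332 = 9.421
d^0.79 = 714^0.79 = 179.6
v^0.49 = 17800^0.49 = 121.0
g^-0.24 = 1.35^-0.24 = 0.9305
(sin 75°)^0.314 = 0.9659^0.314 = 0.9892
D = 0.066 × 9.421 × 179.6 × 121.0 × 0.9305 × 0.9892 = 12438 m
   = 12.44 km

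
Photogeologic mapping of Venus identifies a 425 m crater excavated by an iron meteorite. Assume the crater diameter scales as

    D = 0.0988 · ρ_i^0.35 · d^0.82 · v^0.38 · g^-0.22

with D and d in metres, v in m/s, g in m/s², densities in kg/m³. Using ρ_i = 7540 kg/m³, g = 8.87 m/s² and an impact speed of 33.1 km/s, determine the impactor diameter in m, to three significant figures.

Rearranging for d: d = [D / (0.0988 · 7540^0.35 · 33100^0.38 · 8.87^-0.22)]^(1/0.82).
7540^0.35 = 22.76
33100^0.38 = 52.18
8.87^-0.22 = 0.6187
Denominator = 0.0988 × 22.76 × 52.18 × 0.6187 = 72.60
D / 72.60 = 425 / 72.60 = 5.854
d = 5.854^(1/0.82) = 5.854^1.2195 = 8.628 m

d ≈ 8.63 m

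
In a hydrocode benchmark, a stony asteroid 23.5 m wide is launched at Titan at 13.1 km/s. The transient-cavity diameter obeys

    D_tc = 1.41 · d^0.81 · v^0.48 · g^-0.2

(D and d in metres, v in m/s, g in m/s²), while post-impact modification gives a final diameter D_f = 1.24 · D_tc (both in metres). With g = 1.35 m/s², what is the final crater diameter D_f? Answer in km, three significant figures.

v = 13100 m/s.
d^0.81 = 23.5^0.81 = 12.90
v^0.48 = 13100^0.48 = 94.69
g^-0.2 = 1.35^-0.2 = 0.9417
D_tc = 1.41 × 12.90 × 94.69 × 0.9417 = 1622 m
D_f = 1.24 × 1622 = 2011 m
     = 2.011 km

D_f ≈ 2.01 km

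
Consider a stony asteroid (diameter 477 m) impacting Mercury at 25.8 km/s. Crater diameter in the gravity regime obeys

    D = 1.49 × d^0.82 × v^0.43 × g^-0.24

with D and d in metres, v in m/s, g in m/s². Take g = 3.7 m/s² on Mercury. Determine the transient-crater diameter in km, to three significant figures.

In SI units: v = 25800 m/s.
d^0.82 = 477^0.82 = 157.2
v^0.43 = 25800^0.43 = 78.89
g^-0.24 = 3.7^-0.24 = 0.7305
D = 1.49 × 157.2 × 78.89 × 0.7305 = 13498 m
   = 13.50 km

D ≈ 13.5 km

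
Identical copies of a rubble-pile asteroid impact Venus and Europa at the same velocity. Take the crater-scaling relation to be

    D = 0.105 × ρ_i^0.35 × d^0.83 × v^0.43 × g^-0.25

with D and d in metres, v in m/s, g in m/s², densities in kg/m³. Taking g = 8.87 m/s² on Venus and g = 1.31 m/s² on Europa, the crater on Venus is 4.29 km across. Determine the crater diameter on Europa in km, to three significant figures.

All impactor-dependent factors cancel in the ratio, leaving D_Europa/D_Venus = (g_Europa/g_Venus)^-0.25.
(1.31/8.87)^-0.25 = 0.1477^-0.25 = 1.613
D_Europa = 1.613 × 4.29 km = 6.92 km

D ≈ 6.92 km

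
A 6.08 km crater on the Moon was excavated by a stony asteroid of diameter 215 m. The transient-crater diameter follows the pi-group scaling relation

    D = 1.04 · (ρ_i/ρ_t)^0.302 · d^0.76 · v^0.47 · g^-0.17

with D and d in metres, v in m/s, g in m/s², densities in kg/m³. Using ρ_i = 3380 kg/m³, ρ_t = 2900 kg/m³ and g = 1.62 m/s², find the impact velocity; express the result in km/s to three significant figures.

v ≈ 18.9 km/s

Rearranging for v: v = [D / (1.04 · (3380/2900)^0.302 · 215^0.76 · 1.62^-0.17)]^(1/0.47).
D = 6080 m.
(3380/2900)^0.302 = 1.047
215^0.76 = 59.25
1.62^-0.17 = 0.9213
Denominator = 1.04 × 1.047 × 59.25 × 0.9213 = 59.44
D / 59.44 = 6080 / 59.44 = 102.3
v = 102.3^(1/0.47) = 102.3^2.1277 = 18898 m/s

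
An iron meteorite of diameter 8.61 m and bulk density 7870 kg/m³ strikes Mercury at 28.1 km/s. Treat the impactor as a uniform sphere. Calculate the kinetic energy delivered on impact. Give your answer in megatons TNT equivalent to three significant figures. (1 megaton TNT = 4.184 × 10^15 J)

E ≈ 0.248 Mt TNT

v = 28100 m/s.
Mass m = (π/6) ρ d³ = (π/6) × 7870 × (8.61)³ = 2.630 × 10^6 kg
E = ½ m v² = 0.5 × 2.630 × 10^6 × (28100)² = 1.038 × 10^15 J
   = 1.038 × 10^15 / 4.184×10^15 = 0.2481 Mt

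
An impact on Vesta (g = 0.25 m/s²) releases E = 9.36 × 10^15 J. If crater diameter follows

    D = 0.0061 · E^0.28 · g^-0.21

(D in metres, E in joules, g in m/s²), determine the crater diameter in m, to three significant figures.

E^0.28 = (9.36 × 10^15)^0.28 = 2.965 × 10^4
g^-0.21 = 0.25^-0.21 = 1.338
D = 0.0061 × 2.965 × 10^4 × 1.338 = 242.0 m

D ≈ 242 m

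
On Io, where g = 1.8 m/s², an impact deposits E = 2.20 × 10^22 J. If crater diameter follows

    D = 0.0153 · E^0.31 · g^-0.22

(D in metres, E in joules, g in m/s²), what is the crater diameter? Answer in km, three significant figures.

D ≈ 113 km

E^0.31 = (2.20 × 10^22)^0.31 = 8.436 × 10^6
g^-0.22 = 1.8^-0.22 = 0.8787
D = 0.0153 × 8.436 × 10^6 × 0.8787 = 1.134 × 10^5 m
   = 113.4 km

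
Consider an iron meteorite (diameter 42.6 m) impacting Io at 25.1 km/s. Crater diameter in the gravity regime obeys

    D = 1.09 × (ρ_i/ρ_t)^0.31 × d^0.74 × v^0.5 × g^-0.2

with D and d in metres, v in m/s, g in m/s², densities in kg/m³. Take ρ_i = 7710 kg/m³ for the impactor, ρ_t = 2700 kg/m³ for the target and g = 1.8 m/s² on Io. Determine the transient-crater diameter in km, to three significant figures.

D ≈ 3.41 km

In SI units: v = 25100 m/s.
(ρ_i/ρ_t)^0.31 = (7710/2700)^0.31 = 1.384
d^0.74 = 42.6^0.74 = 16.06
v^0.5 = 25100^0.5 = 158.4
g^-0.2 = 1.8^-0.2 = 0.8891
D = 1.09 × 1.384 × 16.06 × 158.4 × 0.8891 = 3412 m
   = 3.412 km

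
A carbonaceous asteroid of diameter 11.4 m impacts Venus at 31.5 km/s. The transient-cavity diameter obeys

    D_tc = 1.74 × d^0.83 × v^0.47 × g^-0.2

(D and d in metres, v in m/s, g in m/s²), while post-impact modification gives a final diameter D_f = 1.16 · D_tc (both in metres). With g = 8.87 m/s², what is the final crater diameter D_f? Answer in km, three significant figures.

D_f ≈ 1.28 km

v = 31500 m/s.
d^0.83 = 11.4^0.83 = 7.538
v^0.47 = 31500^0.47 = 130.1
g^-0.2 = 8.87^-0.2 = 0.6463
D_tc = 1.74 × 7.538 × 130.1 × 0.6463 = 1103 m
D_f = 1.16 × 1103 = 1279 m
     = 1.279 km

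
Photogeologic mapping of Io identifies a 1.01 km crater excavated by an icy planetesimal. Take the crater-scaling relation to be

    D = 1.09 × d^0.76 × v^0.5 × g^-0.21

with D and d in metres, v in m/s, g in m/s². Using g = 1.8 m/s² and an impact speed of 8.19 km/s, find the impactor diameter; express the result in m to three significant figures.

d ≈ 25.1 m

Rearranging for d: d = [D / (1.09 · 8190^0.5 · 1.8^-0.21)]^(1/0.76).
D = 1010 m.
8190^0.5 = 90.50
1.8^-0.21 = 0.8839
Denominator = 1.09 × 90.50 × 0.8839 = 87.19
D / 87.19 = 1010 / 87.19 = 11.58
d = 11.58^(1/0.76) = 11.58^1.3158 = 25.10 m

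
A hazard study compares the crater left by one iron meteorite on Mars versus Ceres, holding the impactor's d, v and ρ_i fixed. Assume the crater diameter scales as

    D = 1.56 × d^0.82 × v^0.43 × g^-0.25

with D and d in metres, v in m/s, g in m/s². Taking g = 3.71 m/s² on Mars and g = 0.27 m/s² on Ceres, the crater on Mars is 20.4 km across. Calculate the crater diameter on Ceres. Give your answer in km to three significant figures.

All impactor-dependent factors cancel in the ratio, leaving D_Ceres/D_Mars = (g_Ceres/g_Mars)^-0.25.
(0.27/3.71)^-0.25 = 0.07278^-0.25 = 1.925
D_Ceres = 1.925 × 20.4 km = 39.3 km

D ≈ 39.3 km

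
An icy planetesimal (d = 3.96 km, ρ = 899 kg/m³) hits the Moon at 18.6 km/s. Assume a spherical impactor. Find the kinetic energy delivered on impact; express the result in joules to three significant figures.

d = 3960 m; v = 18600 m/s.
Mass m = (π/6) ρ d³ = (π/6) × 899 × (3960)³ = 2.923 × 10^13 kg
E = ½ m v² = 0.5 × 2.923 × 10^13 × (18600)² = 5.056 × 10^21 J

E ≈ 5.06 × 10^21 J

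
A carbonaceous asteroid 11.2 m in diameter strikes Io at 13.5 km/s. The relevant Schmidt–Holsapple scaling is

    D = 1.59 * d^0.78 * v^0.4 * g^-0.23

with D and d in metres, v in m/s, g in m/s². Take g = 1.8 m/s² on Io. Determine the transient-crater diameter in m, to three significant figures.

D ≈ 410 m

In SI units: v = 13500 m/s.
d^0.78 = 11.2^0.78 = 6.582
v^0.4 = 13500^0.4 = 44.89
g^-0.23 = 1.8^-0.23 = 0.8735
D = 1.59 × 6.582 × 44.89 × 0.8735 = 410.4 m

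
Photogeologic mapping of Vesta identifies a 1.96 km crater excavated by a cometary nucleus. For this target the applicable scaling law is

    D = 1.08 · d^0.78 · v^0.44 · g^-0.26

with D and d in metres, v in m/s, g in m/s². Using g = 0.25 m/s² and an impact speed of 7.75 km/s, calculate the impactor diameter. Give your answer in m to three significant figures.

d ≈ 60.7 m

Rearranging for d: d = [D / (1.08 · 7750^0.44 · 0.25^-0.26)]^(1/0.78).
D = 1960 m.
7750^0.44 = 51.44
0.25^-0.26 = 1.434
Denominator = 1.08 × 51.44 × 1.434 = 79.67
D / 79.67 = 1960 / 79.67 = 24.60
d = 24.60^(1/0.78) = 24.60^1.2821 = 60.72 m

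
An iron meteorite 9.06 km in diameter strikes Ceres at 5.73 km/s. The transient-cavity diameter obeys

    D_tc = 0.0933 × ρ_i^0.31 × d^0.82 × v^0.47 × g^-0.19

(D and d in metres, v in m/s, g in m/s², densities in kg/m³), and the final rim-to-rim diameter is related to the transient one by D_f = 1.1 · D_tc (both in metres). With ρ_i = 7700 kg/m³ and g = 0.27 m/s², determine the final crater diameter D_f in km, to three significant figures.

D_f ≈ 216 km

In SI: d = 9060 m, v = 5730 m/s.
ρ_i^0.31 = 7700^0.31 = 16.03
d^0.82 = 9060^0.82 = 1757
v^0.47 = 5730^0.47 = 58.39
g^-0.19 = 0.27^-0.19 = 1.282
D_tc = 0.0933 × 16.03 × 1757 × 58.39 × 1.282 = 1.967 × 10^5 m
D_f = 1.1 × 1.967 × 10^5 = 2.164 × 10^5 m
     = 216.4 km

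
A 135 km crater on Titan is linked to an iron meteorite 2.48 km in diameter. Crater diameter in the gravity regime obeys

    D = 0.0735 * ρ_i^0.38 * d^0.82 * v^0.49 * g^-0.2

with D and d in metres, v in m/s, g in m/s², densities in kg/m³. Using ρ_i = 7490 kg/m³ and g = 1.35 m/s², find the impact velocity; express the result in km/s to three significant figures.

Rearranging for v: v = [D / (0.0735 · 7490^0.38 · 2480^0.82 · 1.35^-0.2)]^(1/0.49).
D = 135000 m.
7490^0.38 = 29.67
2480^0.82 = 607.4
1.35^-0.2 = 0.9417
Denominator = 0.0735 × 29.67 × 607.4 × 0.9417 = 1247
D / 1247 = 135000 / 1247 = 108.3
v = 108.3^(1/0.49) = 108.3^2.0408 = 14199 m/s

v ≈ 14.2 km/s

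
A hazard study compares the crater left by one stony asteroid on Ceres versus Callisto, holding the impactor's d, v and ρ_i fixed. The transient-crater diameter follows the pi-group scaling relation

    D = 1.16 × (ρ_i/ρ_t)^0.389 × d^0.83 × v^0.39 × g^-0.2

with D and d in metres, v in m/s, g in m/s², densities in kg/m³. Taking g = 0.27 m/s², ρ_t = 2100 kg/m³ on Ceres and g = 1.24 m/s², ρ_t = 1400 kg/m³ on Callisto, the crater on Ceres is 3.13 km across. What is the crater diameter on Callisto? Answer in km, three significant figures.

The impactor-only factors (d, v, ρ_i) cancel in the ratio, leaving D_Callisto/D_Ceres = (g_Callisto/g_Ceres)^-0.2 · (ρ_t,Ceres/ρ_t,Callisto)^0.389.
(1.24/0.27)^-0.2 = 4.593^-0.2 = 0.7372
(2100/1400)^0.389 = 1.500^0.389 = 1.171
Ratio = 0.7372 × 1.171 = 0.8633
D_Callisto = 0.8633 × 3.13 km = 2.70 km

D ≈ 2.70 km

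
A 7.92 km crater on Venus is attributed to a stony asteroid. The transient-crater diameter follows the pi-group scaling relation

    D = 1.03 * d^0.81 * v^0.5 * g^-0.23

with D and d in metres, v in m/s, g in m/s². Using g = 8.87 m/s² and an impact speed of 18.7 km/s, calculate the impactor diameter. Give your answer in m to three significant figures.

d ≈ 269 m

Rearranging for d: d = [D / (1.03 · 18700^0.5 · 8.87^-0.23)]^(1/0.81).
D = 7920 m.
18700^0.5 = 136.7
8.87^-0.23 = 0.6053
Denominator = 1.03 × 136.7 × 0.6053 = 85.23
D / 85.23 = 7920 / 85.23 = 92.93
d = 92.93^(1/0.81) = 92.93^1.2346 = 269.1 m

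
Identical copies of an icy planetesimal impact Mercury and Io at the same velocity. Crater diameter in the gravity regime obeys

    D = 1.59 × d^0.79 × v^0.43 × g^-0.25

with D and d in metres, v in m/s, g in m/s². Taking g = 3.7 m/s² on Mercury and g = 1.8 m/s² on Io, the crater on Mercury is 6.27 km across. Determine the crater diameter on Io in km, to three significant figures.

D ≈ 7.51 km

All impactor-dependent factors cancel in the ratio, leaving D_Io/D_Mercury = (g_Io/g_Mercury)^-0.25.
(1.8/3.7)^-0.25 = 0.4865^-0.25 = 1.197
D_Io = 1.197 × 6.27 km = 7.51 km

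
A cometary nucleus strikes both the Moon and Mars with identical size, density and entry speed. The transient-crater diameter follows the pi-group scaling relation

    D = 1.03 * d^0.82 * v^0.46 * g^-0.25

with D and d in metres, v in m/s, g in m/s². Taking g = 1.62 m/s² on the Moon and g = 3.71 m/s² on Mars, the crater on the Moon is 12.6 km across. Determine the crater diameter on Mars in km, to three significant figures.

D ≈ 10.2 km

All impactor-dependent factors cancel in the ratio, leaving D_Mars/D_Moon = (g_Mars/g_Moon)^-0.25.
(3.71/1.62)^-0.25 = 2.290^-0.25 = 0.8129
D_Mars = 0.8129 × 12.6 km = 10.2 km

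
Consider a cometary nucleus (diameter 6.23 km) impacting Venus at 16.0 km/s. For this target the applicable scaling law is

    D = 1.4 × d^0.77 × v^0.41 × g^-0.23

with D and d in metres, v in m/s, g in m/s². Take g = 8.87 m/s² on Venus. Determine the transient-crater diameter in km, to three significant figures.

D ≈ 37.5 km

In SI units: d = 6230 m, v = 16000 m/s.
d^0.77 = 6230^0.77 = 835.1
v^0.41 = 16000^0.41 = 52.93
g^-0.23 = 8.87^-0.23 = 0.6053
D = 1.4 × 835.1 × 52.93 × 0.6053 = 37458 m
   = 37.46 km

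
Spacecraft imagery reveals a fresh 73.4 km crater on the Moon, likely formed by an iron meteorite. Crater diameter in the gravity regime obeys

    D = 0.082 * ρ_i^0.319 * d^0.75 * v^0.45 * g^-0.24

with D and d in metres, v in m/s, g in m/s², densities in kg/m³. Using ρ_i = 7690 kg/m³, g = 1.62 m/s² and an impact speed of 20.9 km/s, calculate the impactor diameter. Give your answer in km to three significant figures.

Rearranging for d: d = [D / (0.082 · 7690^0.319 · 20900^0.45 · 1.62^-0.24)]^(1/0.75).
D = 73400 m.
7690^0.319 = 17.36
20900^0.45 = 87.92
1.62^-0.24 = 0.8907
Denominator = 0.082 × 17.36 × 87.92 × 0.8907 = 111.5
D / 111.5 = 73400 / 111.5 = 658.3
d = 658.3^(1/0.75) = 658.3^1.3333 = 5725 m

d ≈ 5.73 km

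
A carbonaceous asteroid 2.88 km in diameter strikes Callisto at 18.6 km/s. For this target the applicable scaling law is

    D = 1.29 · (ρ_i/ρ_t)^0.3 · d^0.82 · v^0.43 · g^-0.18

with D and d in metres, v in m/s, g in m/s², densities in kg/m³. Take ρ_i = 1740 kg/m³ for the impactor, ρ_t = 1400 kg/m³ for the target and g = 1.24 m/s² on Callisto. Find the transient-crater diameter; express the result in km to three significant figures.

D ≈ 62.3 km

In SI units: d = 2880 m, v = 18600 m/s.
(ρ_i/ρ_t)^0.3 = (1740/1400)^0.3 = 1.067
d^0.82 = 2880^0.82 = 686.6
v^0.43 = 18600^0.43 = 68.53
g^-0.18 = 1.24^-0.18 = 0.9620
D = 1.29 × 1.067 × 686.6 × 68.53 × 0.9620 = 62304 m
   = 62.30 km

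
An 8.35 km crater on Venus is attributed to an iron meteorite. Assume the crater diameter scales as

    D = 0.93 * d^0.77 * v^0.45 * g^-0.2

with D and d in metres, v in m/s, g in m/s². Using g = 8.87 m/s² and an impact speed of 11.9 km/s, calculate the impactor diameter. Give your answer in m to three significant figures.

d ≈ 996 m

Rearranging for d: d = [D / (0.93 · 11900^0.45 · 8.87^-0.2)]^(1/0.77).
D = 8350 m.
11900^0.45 = 68.23
8.87^-0.2 = 0.6463
Denominator = 0.93 × 68.23 × 0.6463 = 41.01
D / 41.01 = 8350 / 41.01 = 203.6
d = 203.6^(1/0.77) = 203.6^1.2987 = 996.3 m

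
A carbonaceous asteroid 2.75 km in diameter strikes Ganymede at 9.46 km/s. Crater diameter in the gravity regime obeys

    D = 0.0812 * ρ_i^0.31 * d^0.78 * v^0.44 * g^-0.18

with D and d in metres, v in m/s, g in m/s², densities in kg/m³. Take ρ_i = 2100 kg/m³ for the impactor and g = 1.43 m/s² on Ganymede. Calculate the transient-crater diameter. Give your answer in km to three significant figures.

D ≈ 22.1 km

In SI units: d = 2750 m, v = 9460 m/s.
ρ_i^0.31 = 2100^0.31 = 10.71
d^0.78 = 2750^0.78 = 481.6
v^0.44 = 9460^0.44 = 56.16
g^-0.18 = 1.43^-0.18 = 0.9376
D = 0.0812 × 10.71 × 481.6 × 56.16 × 0.9376 = 22053 m
   = 22.05 km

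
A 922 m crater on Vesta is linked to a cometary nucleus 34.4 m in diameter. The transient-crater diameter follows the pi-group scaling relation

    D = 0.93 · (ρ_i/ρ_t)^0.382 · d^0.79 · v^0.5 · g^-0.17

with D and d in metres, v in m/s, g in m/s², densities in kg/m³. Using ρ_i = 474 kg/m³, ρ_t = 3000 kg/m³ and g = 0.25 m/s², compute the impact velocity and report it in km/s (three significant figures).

v ≈ 9.38 km/s

Rearranging for v: v = [D / (0.93 · (474/3000)^0.382 · 34.4^0.79 · 0.25^-0.17)]^(1/0.5).
(474/3000)^0.382 = 0.4942
34.4^0.79 = 16.36
0.25^-0.17 = 1.266
Denominator = 0.93 × 0.4942 × 16.36 × 1.266 = 9.519
D / 9.519 = 922 / 9.519 = 96.86
v = 96.86^(1/0.5) = 96.86^2 = 9382 m/s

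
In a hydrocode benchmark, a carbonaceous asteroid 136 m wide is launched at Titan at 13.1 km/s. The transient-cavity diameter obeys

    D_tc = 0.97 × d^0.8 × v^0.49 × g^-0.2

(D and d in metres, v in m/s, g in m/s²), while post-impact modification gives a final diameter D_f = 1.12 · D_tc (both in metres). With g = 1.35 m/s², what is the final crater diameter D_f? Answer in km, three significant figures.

v = 13100 m/s.
d^0.8 = 136^0.8 = 50.91
v^0.49 = 13100^0.49 = 104.1
g^-0.2 = 1.35^-0.2 = 0.9417
D_tc = 0.97 × 50.91 × 104.1 × 0.9417 = 4841 m
D_f = 1.12 × 4841 = 5422 m
     = 5.422 km

D_f ≈ 5.42 km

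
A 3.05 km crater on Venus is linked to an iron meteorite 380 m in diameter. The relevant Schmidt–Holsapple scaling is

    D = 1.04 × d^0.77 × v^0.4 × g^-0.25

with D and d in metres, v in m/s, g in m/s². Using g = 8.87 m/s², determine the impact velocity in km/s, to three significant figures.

v ≈ 19.7 km/s

Rearranging for v: v = [D / (1.04 · 380^0.77 · 8.87^-0.25)]^(1/0.4).
D = 3050 m.
380^0.77 = 96.92
8.87^-0.25 = 0.5795
Denominator = 1.04 × 96.92 × 0.5795 = 58.41
D / 58.41 = 3050 / 58.41 = 52.22
v = 52.22^(1/0.4) = 52.22^2.5 = 19706 m/s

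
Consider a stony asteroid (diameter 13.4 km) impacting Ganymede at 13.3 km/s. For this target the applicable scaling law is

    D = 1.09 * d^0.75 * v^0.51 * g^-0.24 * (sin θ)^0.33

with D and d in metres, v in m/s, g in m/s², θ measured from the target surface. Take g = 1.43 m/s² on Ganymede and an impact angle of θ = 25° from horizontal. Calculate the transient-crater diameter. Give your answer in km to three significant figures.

D ≈ 119 km

In SI units: d = 13400 m, v = 13300 m/s.
d^0.75 = 13400^0.75 = 1245
v^0.51 = 13300^0.51 = 126.8
g^-0.24 = 1.43^-0.24 = 0.9177
(sin 25°)^0.33 = 0.4226^0.33 = 0.7526
D = 1.09 × 1245 × 126.8 × 0.9177 × 0.7526 = 1.188 × 10^5 m
   = 118.8 km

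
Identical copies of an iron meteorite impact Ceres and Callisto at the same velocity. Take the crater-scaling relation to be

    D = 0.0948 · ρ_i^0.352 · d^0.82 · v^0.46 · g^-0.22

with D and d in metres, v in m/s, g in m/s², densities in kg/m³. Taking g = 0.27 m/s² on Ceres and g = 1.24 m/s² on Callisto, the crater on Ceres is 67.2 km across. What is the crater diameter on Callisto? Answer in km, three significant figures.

D ≈ 48.1 km

All impactor-dependent factors cancel in the ratio, leaving D_Callisto/D_Ceres = (g_Callisto/g_Ceres)^-0.22.
(1.24/0.27)^-0.22 = 4.593^-0.22 = 0.7151
D_Callisto = 0.7151 × 67.2 km = 48.1 km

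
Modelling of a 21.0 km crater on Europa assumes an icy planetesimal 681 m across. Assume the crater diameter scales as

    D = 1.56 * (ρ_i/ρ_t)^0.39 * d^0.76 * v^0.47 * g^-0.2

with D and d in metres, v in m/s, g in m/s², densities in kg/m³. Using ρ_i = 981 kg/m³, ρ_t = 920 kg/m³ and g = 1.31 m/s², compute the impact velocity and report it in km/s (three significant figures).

Rearranging for v: v = [D / (1.56 · (981/920)^0.39 · 681^0.76 · 1.31^-0.2)]^(1/0.47).
D = 21000 m.
(981/920)^0.39 = 1.025
681^0.76 = 142.3
1.31^-0.2 = 0.9474
Denominator = 1.56 × 1.025 × 142.3 × 0.9474 = 215.6
D / 215.6 = 21000 / 215.6 = 97.40
v = 97.40^(1/0.47) = 97.40^2.1277 = 17024 m/s

v ≈ 17.0 km/s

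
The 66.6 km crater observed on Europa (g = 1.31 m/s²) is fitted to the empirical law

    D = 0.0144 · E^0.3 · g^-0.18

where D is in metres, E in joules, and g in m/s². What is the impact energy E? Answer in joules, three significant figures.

Rearranging: E = [D / (0.0144 · g^-0.18)]^(1/0.3).
D = 66600 m.
g^-0.18 = 1.31^-0.18 = 0.9526
D / (0.0144 × 0.9526) = 66600 / (0.01372) = 4.854 × 10^6
E = (4.854 × 10^6)^3.3333 = 1.935 × 10^22 J

E ≈ 1.94 × 10^22 J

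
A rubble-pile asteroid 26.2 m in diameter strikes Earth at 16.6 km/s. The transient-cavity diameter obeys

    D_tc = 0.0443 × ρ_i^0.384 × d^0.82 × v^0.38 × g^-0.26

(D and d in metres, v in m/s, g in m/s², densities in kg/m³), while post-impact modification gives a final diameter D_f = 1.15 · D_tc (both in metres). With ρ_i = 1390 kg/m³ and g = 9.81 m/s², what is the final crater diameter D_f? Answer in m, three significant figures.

D_f ≈ 265 m

v = 16600 m/s.
ρ_i^0.384 = 1390^0.384 = 16.10
d^0.82 = 26.2^0.82 = 14.55
v^0.38 = 16600^0.38 = 40.15
g^-0.26 = 9.81^-0.26 = 0.5523
D_tc = 0.0443 × 16.10 × 14.55 × 40.15 × 0.5523 = 230.1 m
D_f = 1.15 × 230.1 = 264.6 m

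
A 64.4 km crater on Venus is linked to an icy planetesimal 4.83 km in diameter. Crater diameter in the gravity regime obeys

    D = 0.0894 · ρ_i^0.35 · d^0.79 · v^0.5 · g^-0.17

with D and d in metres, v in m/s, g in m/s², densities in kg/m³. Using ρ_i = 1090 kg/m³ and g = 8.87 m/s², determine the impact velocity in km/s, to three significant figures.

v ≈ 12.3 km/s

Rearranging for v: v = [D / (0.0894 · 1090^0.35 · 4830^0.79 · 8.87^-0.17)]^(1/0.5).
D = 64400 m.
1090^0.35 = 11.56
4830^0.79 = 813.4
8.87^-0.17 = 0.6900
Denominator = 0.0894 × 11.56 × 813.4 × 0.6900 = 580.0
D / 580.0 = 64400 / 580.0 = 111.0
v = 111.0^(1/0.5) = 111.0^2 = 12321 m/s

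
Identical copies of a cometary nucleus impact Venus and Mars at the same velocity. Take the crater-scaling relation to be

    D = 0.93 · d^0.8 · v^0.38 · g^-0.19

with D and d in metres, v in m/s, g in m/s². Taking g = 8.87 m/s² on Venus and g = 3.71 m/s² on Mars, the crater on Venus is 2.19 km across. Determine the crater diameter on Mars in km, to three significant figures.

All impactor-dependent factors cancel in the ratio, leaving D_Mars/D_Venus = (g_Mars/g_Venus)^-0.19.
(3.71/8.87)^-0.19 = 0.4183^-0.19 = 1.180
D_Mars = 1.180 × 2.19 km = 2.58 km

D ≈ 2.58 km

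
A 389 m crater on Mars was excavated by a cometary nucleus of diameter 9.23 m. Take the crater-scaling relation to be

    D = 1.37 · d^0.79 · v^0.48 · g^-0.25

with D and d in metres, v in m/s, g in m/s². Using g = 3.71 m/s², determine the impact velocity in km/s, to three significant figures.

Rearranging for v: v = [D / (1.37 · 9.23^0.79 · 3.71^-0.25)]^(1/0.48).
9.23^0.79 = 5.788
3.71^-0.25 = 0.7205
Denominator = 1.37 × 5.788 × 0.7205 = 5.713
D / 5.713 = 389 / 5.713 = 68.09
v = 68.09^(1/0.48) = 68.09^2.0833 = 6590 m/s

v ≈ 6.59 km/s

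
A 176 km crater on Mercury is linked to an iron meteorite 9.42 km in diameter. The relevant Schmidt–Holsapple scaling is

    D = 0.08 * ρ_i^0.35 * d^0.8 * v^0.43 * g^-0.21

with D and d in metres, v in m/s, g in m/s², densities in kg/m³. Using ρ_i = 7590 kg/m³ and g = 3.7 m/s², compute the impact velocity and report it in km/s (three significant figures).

Rearranging for v: v = [D / (0.08 · 7590^0.35 · 9420^0.8 · 3.7^-0.21)]^(1/0.43).
D = 176000 m.
7590^0.35 = 22.81
9420^0.8 = 1511
3.7^-0.21 = 0.7598
Denominator = 0.08 × 22.81 × 1511 × 0.7598 = 2095
D / 2095 = 176000 / 2095 = 84.01
v = 84.01^(1/0.43) = 84.01^2.3256 = 29869 m/s

v ≈ 29.9 km/s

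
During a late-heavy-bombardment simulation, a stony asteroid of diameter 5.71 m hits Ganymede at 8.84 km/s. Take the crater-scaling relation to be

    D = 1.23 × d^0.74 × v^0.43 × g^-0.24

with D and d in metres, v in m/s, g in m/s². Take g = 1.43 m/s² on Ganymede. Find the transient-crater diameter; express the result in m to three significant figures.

In SI units: v = 8840 m/s.
d^0.74 = 5.71^0.74 = 3.630
v^0.43 = 8840^0.43 = 49.77
g^-0.24 = 1.43^-0.24 = 0.9177
D = 1.23 × 3.630 × 49.77 × 0.9177 = 203.9 m

D ≈ 204 m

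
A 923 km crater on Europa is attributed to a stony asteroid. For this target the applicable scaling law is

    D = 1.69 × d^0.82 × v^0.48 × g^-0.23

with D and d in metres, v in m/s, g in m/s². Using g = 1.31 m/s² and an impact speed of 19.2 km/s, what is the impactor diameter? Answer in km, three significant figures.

Rearranging for d: d = [D / (1.69 · 19200^0.48 · 1.31^-0.23)]^(1/0.82).
D = 923000 m.
19200^0.48 = 113.8
1.31^-0.23 = 0.9398
Denominator = 1.69 × 113.8 × 0.9398 = 180.7
D / 180.7 = 923000 / 180.7 = 5108
d = 5108^(1/0.82) = 5108^1.2195 = 33282 m

d ≈ 33.3 km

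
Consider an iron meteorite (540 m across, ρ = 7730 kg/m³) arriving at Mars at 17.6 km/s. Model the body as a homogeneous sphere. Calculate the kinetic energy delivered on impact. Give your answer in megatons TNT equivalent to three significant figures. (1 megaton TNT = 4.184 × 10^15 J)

E ≈ 23600 Mt TNT

v = 17600 m/s.
Mass m = (π/6) ρ d³ = (π/6) × 7730 × (540)³ = 6.373 × 10^11 kg
E = ½ m v² = 0.5 × 6.373 × 10^11 × (17600)² = 9.871 × 10^19 J
   = 9.871 × 10^19 / 4.184×10^15 = 23592 Mt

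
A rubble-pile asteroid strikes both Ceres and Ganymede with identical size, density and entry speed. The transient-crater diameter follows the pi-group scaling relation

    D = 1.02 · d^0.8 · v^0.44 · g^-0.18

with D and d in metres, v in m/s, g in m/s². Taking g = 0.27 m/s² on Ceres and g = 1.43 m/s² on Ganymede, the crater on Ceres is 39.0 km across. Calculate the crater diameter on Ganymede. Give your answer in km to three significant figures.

All impactor-dependent factors cancel in the ratio, leaving D_Ganymede/D_Ceres = (g_Ganymede/g_Ceres)^-0.18.
(1.43/0.27)^-0.18 = 5.296^-0.18 = 0.7408
D_Ganymede = 0.7408 × 39.0 km = 28.9 km

D ≈ 28.9 km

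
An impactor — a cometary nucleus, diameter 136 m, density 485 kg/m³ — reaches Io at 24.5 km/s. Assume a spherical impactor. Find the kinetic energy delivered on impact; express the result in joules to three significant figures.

E ≈ 1.92 × 10^17 J

v = 24500 m/s.
Mass m = (π/6) ρ d³ = (π/6) × 485 × (136)³ = 6.388 × 10^8 kg
E = ½ m v² = 0.5 × 6.388 × 10^8 × (24500)² = 1.917 × 10^17 J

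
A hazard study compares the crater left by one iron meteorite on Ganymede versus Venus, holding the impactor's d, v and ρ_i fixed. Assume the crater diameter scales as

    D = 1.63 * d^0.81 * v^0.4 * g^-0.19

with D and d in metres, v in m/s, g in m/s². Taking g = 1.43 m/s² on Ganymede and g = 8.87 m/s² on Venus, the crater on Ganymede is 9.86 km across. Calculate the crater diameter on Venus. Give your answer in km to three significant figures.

All impactor-dependent factors cancel in the ratio, leaving D_Venus/D_Ganymede = (g_Venus/g_Ganymede)^-0.19.
(8.87/1.43)^-0.19 = 6.203^-0.19 = 0.7070
D_Venus = 0.7070 × 9.86 km = 6.97 km

D ≈ 6.97 km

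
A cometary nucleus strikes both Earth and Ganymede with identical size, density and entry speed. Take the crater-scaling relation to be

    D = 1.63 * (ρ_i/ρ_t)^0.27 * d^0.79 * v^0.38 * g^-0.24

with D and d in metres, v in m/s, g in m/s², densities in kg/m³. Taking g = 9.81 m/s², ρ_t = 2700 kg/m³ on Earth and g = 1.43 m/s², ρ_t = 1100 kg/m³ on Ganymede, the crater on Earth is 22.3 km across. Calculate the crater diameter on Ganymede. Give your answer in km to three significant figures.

The impactor-only factors (d, v, ρ_i) cancel in the ratio, leaving D_Ganymede/D_Earth = (g_Ganymede/g_Earth)^-0.24 · (ρ_t,Earth/ρ_t,Ganymede)^0.27.
(1.43/9.81)^-0.24 = 0.1458^-0.24 = 1.587
(2700/1100)^0.27 = 2.455^0.27 = 1.274
Ratio = 1.587 × 1.274 = 2.022
D_Ganymede = 2.022 × 22.3 km = 45.1 km

D ≈ 45.1 km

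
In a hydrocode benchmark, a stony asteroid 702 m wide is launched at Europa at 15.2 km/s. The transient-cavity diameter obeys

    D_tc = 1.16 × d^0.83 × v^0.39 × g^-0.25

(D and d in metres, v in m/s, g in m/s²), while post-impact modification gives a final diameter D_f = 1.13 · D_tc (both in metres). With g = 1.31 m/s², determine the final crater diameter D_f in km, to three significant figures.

v = 15200 m/s.
d^0.83 = 702^0.83 = 230.4
v^0.39 = 15200^0.39 = 42.75
g^-0.25 = 1.31^-0.25 = 0.9347
D_tc = 1.16 × 230.4 × 42.75 × 0.9347 = 10680 m
D_f = 1.13 × 10680 = 12068 m
     = 12.07 km

D_f ≈ 12.1 km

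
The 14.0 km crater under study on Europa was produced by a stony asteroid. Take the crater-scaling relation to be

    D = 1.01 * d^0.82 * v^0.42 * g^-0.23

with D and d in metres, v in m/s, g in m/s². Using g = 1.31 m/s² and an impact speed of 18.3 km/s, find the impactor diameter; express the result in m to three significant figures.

Rearranging for d: d = [D / (1.01 · 18300^0.42 · 1.31^-0.23)]^(1/0.82).
D = 14000 m.
18300^0.42 = 61.69
1.31^-0.23 = 0.9398
Denominator = 1.01 × 61.69 × 0.9398 = 58.56
D / 58.56 = 14000 / 58.56 = 239.1
d = 239.1^(1/0.82) = 239.1^1.2195 = 795.6 m

d ≈ 796 m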